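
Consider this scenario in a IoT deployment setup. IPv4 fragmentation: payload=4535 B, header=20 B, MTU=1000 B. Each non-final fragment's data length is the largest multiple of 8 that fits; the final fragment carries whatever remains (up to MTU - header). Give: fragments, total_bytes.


Max data per non-final fragment = floor((MTU - header)/8)*8 = floor((1000 - 20)/8)*8 = floor(980/8)*8 = 976 B
Final fragment needs no 8-byte alignment: it can carry up to MTU - header = 980 B
Non-final fragments needed = ceil((payload - 980) / 976) = ceil(3555/976) = ceil(3.6424) = 4
Number of fragments = 4 + 1 = 5
Fragment sizes (data): 4 * 976 B + 631 B (last, 631 <= 980 OK)
Total bytes sent = payload + n_frags * header = 4535 + 5*20 = 4535 + 100 = 4635 B

5, 4635


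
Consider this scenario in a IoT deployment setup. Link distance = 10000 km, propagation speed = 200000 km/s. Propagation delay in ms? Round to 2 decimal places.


Given: distance = 10000 km, speed = 200000 km/s
Delay = distance / speed = 10000 / 200000 seconds
Delay in ms = 10000 * 1000 / 200000
Delay = 50.0000 ms
Rounded to 2 dp = 50.00 ms

50.00


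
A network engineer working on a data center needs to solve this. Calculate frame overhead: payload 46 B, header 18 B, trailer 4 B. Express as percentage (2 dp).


Given: payload = 46 B, header = 18 B, trailer = 4 B
Overhead bytes = header + trailer = 18 + 4 = 22
Total frame = payload + overhead = 46 + 22 = 68
Overhead % = 22 / 68 * 100 = 32.3529% -> 32.35% (2 dp)

32.35


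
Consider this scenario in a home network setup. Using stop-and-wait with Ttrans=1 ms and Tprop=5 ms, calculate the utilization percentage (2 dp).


Given: Ttrans = 1 ms, Tprop = 5 ms
RTT = 2 * Tprop = 2 * 5 = 10 ms
U = Ttrans / (Ttrans + RTT)
U = 1 / (1 + 10)
U = 1 / 11 = 0.090909
U% = 9.09%

9.09


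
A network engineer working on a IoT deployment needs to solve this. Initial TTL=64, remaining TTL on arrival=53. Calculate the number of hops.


Given: initial TTL = 64, received TTL = 53
Hops = initial TTL - received TTL
Hops = 64 - 53 = 11

11


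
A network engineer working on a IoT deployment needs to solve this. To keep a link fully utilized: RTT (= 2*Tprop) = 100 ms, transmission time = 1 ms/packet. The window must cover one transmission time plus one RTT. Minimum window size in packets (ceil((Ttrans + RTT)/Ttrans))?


Given: Ttrans = 1 ms, RTT = 100 ms (= 2 * Tprop, Tprop = 50 ms)
Time until first ACK returns = Ttrans + RTT = 1 + 100 = 101 ms
Need W * Ttrans >= Ttrans + RTT  ->  W >= (Ttrans + RTT) / Ttrans
(Ttrans + RTT) / Ttrans = 101 / 1 = 101
W_min = ceil(101) = 101

101


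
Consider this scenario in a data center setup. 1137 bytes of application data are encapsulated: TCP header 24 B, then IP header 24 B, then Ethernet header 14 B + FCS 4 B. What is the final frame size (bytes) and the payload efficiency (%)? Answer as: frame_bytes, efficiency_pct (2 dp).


TCP segment = 1137 + 24 = 1161 B
IP packet = 1161 + 24 = 1185 B
Ethernet frame = 1185 + 14 + 4 = 1203 B
Efficiency = app / frame = 1137 / 1203 = 0.945137 = 94.5137% -> 94.51% (2 dp)

1203, 94.51


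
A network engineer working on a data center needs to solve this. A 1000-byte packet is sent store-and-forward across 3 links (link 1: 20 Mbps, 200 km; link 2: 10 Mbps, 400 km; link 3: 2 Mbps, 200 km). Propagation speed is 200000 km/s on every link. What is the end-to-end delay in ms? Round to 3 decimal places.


Packet = 1000 bytes = 8000 bits. Store-and-forward: sum (t_trans + t_prop) per link.
Link 1: t_trans = 8000/(20*10^6) s = 0.4000 ms; t_prop = 200/200000 s = 1.0000 ms; subtotal = 1.4000 ms
Link 2: t_trans = 8000/(10*10^6) s = 0.8000 ms; t_prop = 400/200000 s = 2.0000 ms; subtotal = 2.8000 ms
Link 3: t_trans = 8000/(2*10^6) s = 4.0000 ms; t_prop = 200/200000 s = 1.0000 ms; subtotal = 5.0000 ms
End-to-end = 1.4000 + 2.8000 + 5.0000 = 9.2000 ms -> 9.200 ms (3 dp)

9.200


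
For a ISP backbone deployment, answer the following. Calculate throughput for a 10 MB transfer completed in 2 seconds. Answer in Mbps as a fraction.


Given: file = 10 MB, time = 2 s
File in Mb = 10 * 8 = 80 Mb
Throughput = 80 / 2 Mbps
Throughput = 40 Mbps

40


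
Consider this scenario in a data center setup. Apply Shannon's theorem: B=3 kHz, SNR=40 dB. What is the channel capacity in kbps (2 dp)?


Given: B = 3 kHz, SNR = 40 dB
SNR linear = 10^(40/10) = 10000
1 + SNR = 10001
log2(10001) = 13.2878566418
C = 3 * 1000 * 13.2878566418 = 39863.5699 bps
C = 39.863570 kbps -> 39.86 kbps (2 dp)

39.86


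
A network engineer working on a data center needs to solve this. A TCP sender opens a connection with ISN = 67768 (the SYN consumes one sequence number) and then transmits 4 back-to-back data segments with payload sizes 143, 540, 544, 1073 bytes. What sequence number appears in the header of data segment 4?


The SYN occupies sequence number ISN = 67768, so the first data byte is ISN + 1 = 67769.
SEQ of data segment i = (ISN + 1) + sum of payload sizes of segments 1..i-1.
Segment 1: SEQ = 67769, payload = 143 bytes
Segment 2: SEQ = 67912, payload = 540 bytes
Segment 3: SEQ = 68452, payload = 544 bytes
Segment 4: SEQ = 68996, payload = 1073 bytes
SEQ of segment 4 = 67769 + 143 + 540 + 544 = 68996

68996


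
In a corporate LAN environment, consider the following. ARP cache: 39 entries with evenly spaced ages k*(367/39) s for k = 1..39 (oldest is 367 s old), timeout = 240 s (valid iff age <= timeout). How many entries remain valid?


Ages are k * 367/39 s for k = 1..39 (spacing = 9.4103 s).
Entry k is valid iff k * 367/39 <= 240 iff k <= 39 * 240 / 367 = 25.5041
n_valid = floor(25.5041) = 25
(n_stale = 39 - 25 = 14)

25


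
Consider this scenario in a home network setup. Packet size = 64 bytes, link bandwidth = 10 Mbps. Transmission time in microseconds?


Given: packet = 64 bytes, bandwidth = 10 Mbps
Packet in bits = 64 * 8 = 512 bits
Bandwidth = 10 * 10^6 = 10000000 bps
Time = 512 / 10000000 seconds
Time in us = 512 * 10^6 / 10000000 = 51.2

51.2


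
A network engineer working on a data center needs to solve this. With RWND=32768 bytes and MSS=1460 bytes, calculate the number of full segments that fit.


Given: RWND = 32768 bytes, MSS = 1460 bytes
Full segments = floor(RWND / MSS)
Full segments = floor(32768 / 1460)
Full segments = floor(22.4438) = 22

22


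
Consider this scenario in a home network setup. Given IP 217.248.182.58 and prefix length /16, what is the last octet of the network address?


Given: IP = 217.248.182.58, prefix = /16
Subnet mask = 255.255.0.0
Last octet of IP: 58
Last octet of mask: 0
Network last octet = 58 AND 0 = 0

0


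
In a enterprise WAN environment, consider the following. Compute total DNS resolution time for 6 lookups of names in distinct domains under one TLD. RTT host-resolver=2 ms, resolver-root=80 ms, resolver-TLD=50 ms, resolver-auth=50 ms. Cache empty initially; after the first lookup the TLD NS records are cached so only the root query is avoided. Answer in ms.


Lookup 1 (cold cache): local + root + TLD + auth = 2 + 80 + 50 + 50 = 182 ms
Lookups 2..6 (TLD NS cached -> skip root; new domain -> still ask TLD and auth): local + TLD + auth = 2 + 50 + 50 = 102 ms each
Remaining 5 lookups: 5 * 102 = 510 ms
Total = 182 + 510 = 692 ms

692


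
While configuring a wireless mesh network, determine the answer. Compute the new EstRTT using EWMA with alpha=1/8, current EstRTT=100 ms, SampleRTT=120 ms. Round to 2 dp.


Given: EstRTT = 100 ms, SampleRTT = 120 ms, alpha = 1/8
New EstRTT = (1 - alpha) * EstRTT + alpha * SampleRTT
(7/8) * 100 = 87.5
(1/8) * 120 = 15
New EstRTT = 87.5 + 15 = 102.5 ms -> 102.50 ms (2 dp)

102.50


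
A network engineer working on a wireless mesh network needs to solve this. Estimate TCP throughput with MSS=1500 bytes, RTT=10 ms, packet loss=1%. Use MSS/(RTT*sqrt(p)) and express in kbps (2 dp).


Given: MSS = 1500 bytes, RTT = 10 ms, loss = 1%
RTT in seconds = 10 / 1000 = 0.01
Loss rate = 1% = 0.01
sqrt(loss) = sqrt(0.01) = 0.1
Throughput (bytes/s) = 1500 / (0.01 * 0.1) = 1500000.0000
Throughput (kbps) = 1500000.0000 * 8 / 1000 = 12000.000000 -> 12000.00 kbps (2 dp)

12000.00


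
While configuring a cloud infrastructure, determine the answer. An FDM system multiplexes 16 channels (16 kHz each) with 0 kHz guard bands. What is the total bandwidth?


Given: 16 channels, 16 kHz each, guard = 0 kHz
Channel bandwidth = 16 * 16 = 256 kHz
Guard bands = 15 gaps * 0 kHz = 0 kHz
Total = 256 + 0 = 256 kHz

256


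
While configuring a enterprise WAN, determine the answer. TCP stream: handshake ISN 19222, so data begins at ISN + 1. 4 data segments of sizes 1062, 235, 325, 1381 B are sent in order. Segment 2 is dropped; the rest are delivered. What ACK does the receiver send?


SYN uses sequence number 19222; first data byte = ISN + 1 = 19223.
Segment 1: SEQ = 19223, len = 1062 B, covers [19223, 20284]
Segment 2: SEQ = 20285, len = 235 B, covers [20285, 20519] [LOST]
Segment 3: SEQ = 20520, len = 325 B, covers [20520, 20844]
Segment 4: SEQ = 20845, len = 1381 B, covers [20845, 22225]
In-order data received: bytes [19223, 20284] (segments 1..1).
Segment 2 missing -> gap begins at byte 20285; later segments buffered out of order.
Cumulative ACK = next expected in-order byte = 19223 + 1062 = 20285

20285


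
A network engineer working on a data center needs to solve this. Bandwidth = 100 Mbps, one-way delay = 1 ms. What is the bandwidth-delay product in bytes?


Given: bandwidth = 100 Mbps, delay = 1 ms
BDP in bits = 100 * 10^6 * 1 / 1000
BDP in bits = 100000
BDP in bytes = 100000 / 8 = 12500

12500


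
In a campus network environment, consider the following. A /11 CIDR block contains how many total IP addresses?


Given: CIDR prefix /11
Host bits = 32 - 11 = 21
Total addresses = 2^21 = 2097152

2097152


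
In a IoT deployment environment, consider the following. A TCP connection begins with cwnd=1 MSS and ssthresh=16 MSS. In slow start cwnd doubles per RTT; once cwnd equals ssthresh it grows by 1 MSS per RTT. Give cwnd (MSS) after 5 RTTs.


RTT 0: cwnd = 1 MSS (initial)
RTT 1: cwnd = 2 MSS (slow start, doubled)
RTT 2: cwnd = 4 MSS (slow start, doubled)
RTT 3: cwnd = 8 MSS (slow start, doubled)
RTT 4: cwnd = 16 MSS (slow start, doubled)
RTT 5: cwnd = 17 MSS (congestion avoidance, +1)

17


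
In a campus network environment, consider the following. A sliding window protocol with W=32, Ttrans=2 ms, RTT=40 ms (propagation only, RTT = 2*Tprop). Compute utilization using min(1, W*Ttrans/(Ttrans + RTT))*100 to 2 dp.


Given: W = 32, Ttrans = 2 ms, RTT = 40 ms (= 2 * Tprop, Tprop = 20 ms)
Cycle time = Ttrans + RTT = 2 + 40 = 42 ms (first packet sent until its ACK returns)
W * Ttrans = 32 * 2 = 64 ms of sending per cycle
W * Ttrans / (Ttrans + RTT) = 64 / 42 = 1.523810
U = min(1, 1.523810) = 1.000000
U% = 100.00%

100.00


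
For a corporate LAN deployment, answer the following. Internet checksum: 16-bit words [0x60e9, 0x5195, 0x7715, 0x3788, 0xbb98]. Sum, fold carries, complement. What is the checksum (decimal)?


Given words: [0x60e9, 0x5195, 0x7715, 0x3788, 0xbb98]
Step 1: Sum all words
Raw sum = 24809 + 20885 + 30485 + 14216 + 48024 = 138419
Step 2: Fold carry: (7347 + 2) = 7349
One's complement = ~7349 & 0xFFFF = 58186

58186


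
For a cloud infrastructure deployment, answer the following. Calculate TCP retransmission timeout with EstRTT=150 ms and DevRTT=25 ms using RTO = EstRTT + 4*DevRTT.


Given: EstRTT = 150 ms, DevRTT = 25 ms
Timeout = EstRTT + 4 * DevRTT
4 * DevRTT = 4 * 25 = 100
Timeout = 150 + 100 = 250 ms

250


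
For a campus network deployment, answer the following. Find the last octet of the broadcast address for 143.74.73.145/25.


Given: IP = 143.74.73.145, prefix = /25
Host bits = 32 - 25 = 7
Network last octet = 145 AND mask = 128
Host part size = 2^7 - 1 = 127
Broadcast last octet = 128 OR 127 = 255

255


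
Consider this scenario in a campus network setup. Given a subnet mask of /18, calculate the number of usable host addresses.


Given: subnet mask /18
Host bits = 32 - 18 = 14
Total addresses = 2^14 = 16384
Usable hosts = 16384 - 2 (network + broadcast) = 16382

16382


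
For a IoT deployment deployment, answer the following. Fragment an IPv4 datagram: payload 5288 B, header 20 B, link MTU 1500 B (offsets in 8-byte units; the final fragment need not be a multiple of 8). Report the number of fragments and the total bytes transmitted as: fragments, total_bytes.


Max data per non-final fragment = floor((MTU - header)/8)*8 = floor((1500 - 20)/8)*8 = floor(1480/8)*8 = 1480 B
Final fragment needs no 8-byte alignment: it can carry up to MTU - header = 1480 B
Non-final fragments needed = ceil((payload - 1480) / 1480) = ceil(3808/1480) = ceil(2.5730) = 3
Number of fragments = 3 + 1 = 4
Fragment sizes (data): 3 * 1480 B + 848 B (last, 848 <= 1480 OK)
Total bytes sent = payload + n_frags * header = 5288 + 4*20 = 5288 + 80 = 5368 B

4, 5368


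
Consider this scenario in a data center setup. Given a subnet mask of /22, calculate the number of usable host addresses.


Given: subnet mask /22
Host bits = 32 - 22 = 10
Total addresses = 2^10 = 1024
Usable hosts = 1024 - 2 (network + broadcast) = 1022

1022


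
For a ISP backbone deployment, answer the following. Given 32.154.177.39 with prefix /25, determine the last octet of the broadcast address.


Given: IP = 32.154.177.39, prefix = /25
Host bits = 32 - 25 = 7
Network last octet = 39 AND mask = 0
Host part size = 2^7 - 1 = 127
Broadcast last octet = 0 OR 127 = 127

127


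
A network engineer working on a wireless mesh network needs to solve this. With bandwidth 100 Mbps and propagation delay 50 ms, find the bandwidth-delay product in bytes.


Given: bandwidth = 100 Mbps, delay = 50 ms
BDP in bits = 100 * 10^6 * 50 / 1000
BDP in bits = 5000000
BDP in bytes = 5000000 / 8 = 625000

625000


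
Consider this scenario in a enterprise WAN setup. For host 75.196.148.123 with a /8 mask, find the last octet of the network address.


Given: IP = 75.196.148.123, prefix = /8
Subnet mask = 255.0.0.0
Last octet of IP: 123
Last octet of mask: 0
Network last octet = 123 AND 0 = 0

0


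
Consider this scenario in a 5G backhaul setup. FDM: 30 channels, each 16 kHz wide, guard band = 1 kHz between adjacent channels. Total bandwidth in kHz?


Given: 30 channels, 16 kHz each, guard = 1 kHz
Channel bandwidth = 30 * 16 = 480 kHz
Guard bands = 29 gaps * 1 kHz = 29 kHz
Total = 480 + 29 = 509 kHz

509


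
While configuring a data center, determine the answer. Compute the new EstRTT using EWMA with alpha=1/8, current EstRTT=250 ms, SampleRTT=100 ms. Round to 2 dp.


Given: EstRTT = 250 ms, SampleRTT = 100 ms, alpha = 1/8
New EstRTT = (1 - alpha) * EstRTT + alpha * SampleRTT
(7/8) * 250 = 218.75
(1/8) * 100 = 12.5
New EstRTT = 218.75 + 12.5 = 231.25 ms -> 231.25 ms (2 dp)

231.25


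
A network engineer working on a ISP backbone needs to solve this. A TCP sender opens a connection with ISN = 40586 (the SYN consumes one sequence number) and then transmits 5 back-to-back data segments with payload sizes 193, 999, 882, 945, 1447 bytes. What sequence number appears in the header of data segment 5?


The SYN occupies sequence number ISN = 40586, so the first data byte is ISN + 1 = 40587.
SEQ of data segment i = (ISN + 1) + sum of payload sizes of segments 1..i-1.
Segment 1: SEQ = 40587, payload = 193 bytes
Segment 2: SEQ = 40780, payload = 999 bytes
Segment 3: SEQ = 41779, payload = 882 bytes
Segment 4: SEQ = 42661, payload = 945 bytes
Segment 5: SEQ = 43606, payload = 1447 bytes
SEQ of segment 5 = 40587 + 193 + 999 + 882 + 945 = 43606

43606


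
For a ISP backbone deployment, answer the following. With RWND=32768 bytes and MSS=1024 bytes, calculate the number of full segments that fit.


Given: RWND = 32768 bytes, MSS = 1024 bytes
Full segments = floor(RWND / MSS)
Full segments = floor(32768 / 1024)
Full segments = floor(32.0) = 32

32


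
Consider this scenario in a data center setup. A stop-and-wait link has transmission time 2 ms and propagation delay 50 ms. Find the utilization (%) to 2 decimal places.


Given: Ttrans = 2 ms, Tprop = 50 ms
RTT = 2 * Tprop = 2 * 50 = 100 ms
U = Ttrans / (Ttrans + RTT)
U = 2 / (2 + 100)
U = 2 / 102 = 0.019608
U% = 1.96%

1.96


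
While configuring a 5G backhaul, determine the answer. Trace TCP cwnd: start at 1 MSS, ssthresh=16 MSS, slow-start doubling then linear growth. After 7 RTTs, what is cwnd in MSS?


RTT 0: cwnd = 1 MSS (initial)
RTT 1: cwnd = 2 MSS (slow start, doubled)
RTT 2: cwnd = 4 MSS (slow start, doubled)
RTT 3: cwnd = 8 MSS (slow start, doubled)
RTT 4: cwnd = 16 MSS (slow start, doubled)
RTT 5: cwnd = 17 MSS (congestion avoidance, +1)
RTT 6: cwnd = 18 MSS (congestion avoidance, +1)
RTT 7: cwnd = 19 MSS (congestion avoidance, +1)

19


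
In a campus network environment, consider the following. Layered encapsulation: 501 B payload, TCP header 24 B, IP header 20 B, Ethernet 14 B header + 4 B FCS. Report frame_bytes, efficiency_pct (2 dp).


TCP segment = 501 + 24 = 525 B
IP packet = 525 + 20 = 545 B
Ethernet frame = 545 + 14 + 4 = 563 B
Efficiency = app / frame = 501 / 563 = 0.889876 = 88.9876% -> 88.99% (2 dp)

563, 88.99


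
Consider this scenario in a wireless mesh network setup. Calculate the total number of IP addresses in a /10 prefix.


Given: CIDR prefix /10
Host bits = 32 - 10 = 22
Total addresses = 2^22 = 4194304

4194304


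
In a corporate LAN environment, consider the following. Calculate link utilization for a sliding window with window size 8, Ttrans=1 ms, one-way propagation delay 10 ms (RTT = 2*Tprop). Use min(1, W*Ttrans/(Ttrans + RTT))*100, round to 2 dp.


Given: W = 8, Ttrans = 1 ms, RTT = 20 ms (= 2 * Tprop, Tprop = 10 ms)
Cycle time = Ttrans + RTT = 1 + 20 = 21 ms (first packet sent until its ACK returns)
W * Ttrans = 8 * 1 = 8 ms of sending per cycle
W * Ttrans / (Ttrans + RTT) = 8 / 21 = 0.380952
U = min(1, 0.380952) = 0.380952
U% = 38.10%

38.10


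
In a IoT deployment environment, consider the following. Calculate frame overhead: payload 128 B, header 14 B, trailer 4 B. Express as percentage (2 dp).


Given: payload = 128 B, header = 14 B, trailer = 4 B
Overhead bytes = header + trailer = 14 + 4 = 18
Total frame = payload + overhead = 128 + 18 = 146
Overhead % = 18 / 146 * 100 = 12.3288% -> 12.33% (2 dp)

12.33


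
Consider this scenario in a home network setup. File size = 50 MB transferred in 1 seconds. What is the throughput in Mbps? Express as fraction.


Given: file = 50 MB, time = 1 s
File in Mb = 50 * 8 = 400 Mb
Throughput = 400 / 1 Mbps
Throughput = 400 Mbps

400


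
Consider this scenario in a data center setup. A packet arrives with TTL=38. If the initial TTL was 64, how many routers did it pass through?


Given: initial TTL = 64, received TTL = 38
Hops = initial TTL - received TTL
Hops = 64 - 38 = 26

26


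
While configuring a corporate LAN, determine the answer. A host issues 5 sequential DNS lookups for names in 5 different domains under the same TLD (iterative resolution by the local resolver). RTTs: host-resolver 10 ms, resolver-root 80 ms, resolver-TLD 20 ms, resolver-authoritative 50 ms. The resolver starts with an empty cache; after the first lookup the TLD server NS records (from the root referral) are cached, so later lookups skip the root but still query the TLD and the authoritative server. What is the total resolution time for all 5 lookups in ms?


Lookup 1 (cold cache): local + root + TLD + auth = 10 + 80 + 20 + 50 = 160 ms
Lookups 2..5 (TLD NS cached -> skip root; new domain -> still ask TLD and auth): local + TLD + auth = 10 + 20 + 50 = 80 ms each
Remaining 4 lookups: 4 * 80 = 320 ms
Total = 160 + 320 = 480 ms

480


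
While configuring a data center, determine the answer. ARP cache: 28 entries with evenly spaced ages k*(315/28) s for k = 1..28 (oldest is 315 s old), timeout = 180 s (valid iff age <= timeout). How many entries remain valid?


Ages are k * 315/28 s for k = 1..28 (spacing = 11.2500 s).
Entry k is valid iff k * 315/28 <= 180 iff k <= 28 * 180 / 315 = 16.0000
n_valid = floor(16.0000) = 16
(n_stale = 28 - 16 = 12)

16


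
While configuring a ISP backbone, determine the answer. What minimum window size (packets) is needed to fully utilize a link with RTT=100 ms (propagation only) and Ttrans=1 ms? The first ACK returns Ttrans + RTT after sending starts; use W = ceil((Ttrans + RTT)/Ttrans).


Given: Ttrans = 1 ms, RTT = 100 ms (= 2 * Tprop, Tprop = 50 ms)
Time until first ACK returns = Ttrans + RTT = 1 + 100 = 101 ms
Need W * Ttrans >= Ttrans + RTT  ->  W >= (Ttrans + RTT) / Ttrans
(Ttrans + RTT) / Ttrans = 101 / 1 = 101
W_min = ceil(101) = 101

101


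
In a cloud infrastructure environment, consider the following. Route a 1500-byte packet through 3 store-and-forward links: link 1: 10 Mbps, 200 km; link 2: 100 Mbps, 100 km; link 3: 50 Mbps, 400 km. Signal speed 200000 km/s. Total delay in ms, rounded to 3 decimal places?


Packet = 1500 bytes = 12000 bits. Store-and-forward: sum (t_trans + t_prop) per link.
Link 1: t_trans = 12000/(10*10^6) s = 1.2000 ms; t_prop = 200/200000 s = 1.0000 ms; subtotal = 2.2000 ms
Link 2: t_trans = 12000/(100*10^6) s = 0.1200 ms; t_prop = 100/200000 s = 0.5000 ms; subtotal = 0.6200 ms
Link 3: t_trans = 12000/(50*10^6) s = 0.2400 ms; t_prop = 400/200000 s = 2.0000 ms; subtotal = 2.2400 ms
End-to-end = 2.2000 + 0.6200 + 2.2400 = 5.0600 ms -> 5.060 ms (3 dp)

5.060


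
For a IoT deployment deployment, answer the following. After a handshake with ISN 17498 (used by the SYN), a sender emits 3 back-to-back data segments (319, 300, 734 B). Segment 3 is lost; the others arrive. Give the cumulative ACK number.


SYN uses sequence number 17498; first data byte = ISN + 1 = 17499.
Segment 1: SEQ = 17499, len = 319 B, covers [17499, 17817]
Segment 2: SEQ = 17818, len = 300 B, covers [17818, 18117]
Segment 3: SEQ = 18118, len = 734 B, covers [18118, 18851] [LOST]
In-order data received: bytes [17499, 18117] (segments 1..2).
Segment 3 missing -> gap begins at byte 18118.
Cumulative ACK = next expected in-order byte = 17499 + 319 + 300 = 18118

18118


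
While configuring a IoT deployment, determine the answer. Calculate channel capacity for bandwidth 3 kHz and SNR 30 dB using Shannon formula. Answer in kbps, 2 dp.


Given: B = 3 kHz, SNR = 30 dB
SNR linear = 10^(30/10) = 1000
1 + SNR = 1001
log2(1001) = 9.9672262588
C = 3 * 1000 * 9.9672262588 = 29901.6788 bps
C = 29.901679 kbps -> 29.90 kbps (2 dp)

29.90


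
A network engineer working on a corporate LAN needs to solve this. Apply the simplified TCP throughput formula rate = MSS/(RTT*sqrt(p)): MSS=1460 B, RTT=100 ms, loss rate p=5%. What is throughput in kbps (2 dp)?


Given: MSS = 1460 bytes, RTT = 100 ms, loss = 5%
RTT in seconds = 100 / 1000 = 0.1
Loss rate = 5% = 0.05
sqrt(loss) = sqrt(0.05) = 0.223606797750
Throughput (bytes/s) = 1460 / (0.1 * 0.223606797750) = 65293.1849
Throughput (kbps) = 65293.1849 * 8 / 1000 = 522.345480 -> 522.35 kbps (2 dp)

522.35


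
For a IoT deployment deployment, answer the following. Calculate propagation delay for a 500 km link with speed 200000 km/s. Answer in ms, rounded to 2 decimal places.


Given: distance = 500 km, speed = 200000 km/s
Delay = distance / speed = 500 / 200000 seconds
Delay in ms = 500 * 1000 / 200000
Delay = 2.5000 ms
Rounded to 2 dp = 2.50 ms

2.50


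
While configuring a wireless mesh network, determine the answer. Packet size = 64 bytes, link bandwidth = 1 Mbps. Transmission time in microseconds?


Given: packet = 64 bytes, bandwidth = 1 Mbps
Packet in bits = 64 * 8 = 512 bits
Bandwidth = 1 * 10^6 = 1000000 bps
Time = 512 / 1000000 seconds
Time in us = 512 * 10^6 / 1000000 = 512

512


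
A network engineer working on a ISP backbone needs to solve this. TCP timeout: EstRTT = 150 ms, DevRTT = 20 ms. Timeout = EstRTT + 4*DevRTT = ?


Given: EstRTT = 150 ms, DevRTT = 20 ms
Timeout = EstRTT + 4 * DevRTT
4 * DevRTT = 4 * 20 = 80
Timeout = 150 + 80 = 230 ms

230


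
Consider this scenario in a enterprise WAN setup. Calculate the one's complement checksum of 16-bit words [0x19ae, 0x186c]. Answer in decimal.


Given words: [0x19ae, 0x186c]
Step 1: Sum all words
Raw sum = 6574 + 6252 = 12826
One's complement = ~12826 & 0xFFFF = 52709

52709


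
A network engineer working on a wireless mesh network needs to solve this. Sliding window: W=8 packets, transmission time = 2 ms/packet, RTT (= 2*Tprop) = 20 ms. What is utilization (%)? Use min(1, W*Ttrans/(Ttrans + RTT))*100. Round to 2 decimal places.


Given: W = 8, Ttrans = 2 ms, RTT = 20 ms (= 2 * Tprop, Tprop = 10 ms)
Cycle time = Ttrans + RTT = 2 + 20 = 22 ms (first packet sent until its ACK returns)
W * Ttrans = 8 * 2 = 16 ms of sending per cycle
W * Ttrans / (Ttrans + RTT) = 16 / 22 = 0.727273
U = min(1, 0.727273) = 0.727273
U% = 72.73%

72.73


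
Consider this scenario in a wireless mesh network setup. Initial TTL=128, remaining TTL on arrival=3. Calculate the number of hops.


Given: initial TTL = 128, received TTL = 3
Hops = initial TTL - received TTL
Hops = 128 - 3 = 125

125


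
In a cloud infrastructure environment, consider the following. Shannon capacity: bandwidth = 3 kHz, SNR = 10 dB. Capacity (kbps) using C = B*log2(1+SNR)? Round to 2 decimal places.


Given: B = 3 kHz, SNR = 10 dB
SNR linear = 10^(10/10) = 10
1 + SNR = 11
log2(11) = 3.4594316186
C = 3 * 1000 * 3.4594316186 = 10378.2949 bps
C = 10.378295 kbps -> 10.38 kbps (2 dp)

10.38


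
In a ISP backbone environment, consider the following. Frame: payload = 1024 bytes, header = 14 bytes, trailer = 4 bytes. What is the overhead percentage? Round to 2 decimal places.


Given: payload = 1024 B, header = 14 B, trailer = 4 B
Overhead bytes = header + trailer = 14 + 4 = 18
Total frame = payload + overhead = 1024 + 18 = 1042
Overhead % = 18 / 1042 * 100 = 1.7274% -> 1.73% (2 dp)

1.73


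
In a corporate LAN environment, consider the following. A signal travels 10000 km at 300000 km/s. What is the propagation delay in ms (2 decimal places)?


Given: distance = 10000 km, speed = 300000 km/s
Delay = distance / speed = 10000 / 300000 seconds
Delay in ms = 10000 * 1000 / 300000
Delay = 33.3333 ms
Rounded to 2 dp = 33.33 ms

33.33


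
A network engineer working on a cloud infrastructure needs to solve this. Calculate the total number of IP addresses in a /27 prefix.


Given: CIDR prefix /27
Host bits = 32 - 27 = 5
Total addresses = 2^5 = 32

32


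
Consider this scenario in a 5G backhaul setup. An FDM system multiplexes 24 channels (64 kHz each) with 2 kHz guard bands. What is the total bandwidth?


Given: 24 channels, 64 kHz each, guard = 2 kHz
Channel bandwidth = 24 * 64 = 1536 kHz
Guard bands = 23 gaps * 2 kHz = 46 kHz
Total = 1536 + 46 = 1582 kHz

1582


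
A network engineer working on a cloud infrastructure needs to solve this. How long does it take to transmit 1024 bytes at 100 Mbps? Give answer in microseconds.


Given: packet = 1024 bytes, bandwidth = 100 Mbps
Packet in bits = 1024 * 8 = 8192 bits
Bandwidth = 100 * 10^6 = 100000000 bps
Time = 8192 / 100000000 seconds
Time in us = 8192 * 10^6 / 100000000 = 81.92

81.92


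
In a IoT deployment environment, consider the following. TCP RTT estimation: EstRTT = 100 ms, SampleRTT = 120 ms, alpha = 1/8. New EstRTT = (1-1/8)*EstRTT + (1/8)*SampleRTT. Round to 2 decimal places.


Given: EstRTT = 100 ms, SampleRTT = 120 ms, alpha = 1/8
New EstRTT = (1 - alpha) * EstRTT + alpha * SampleRTT
(7/8) * 100 = 87.5
(1/8) * 120 = 15
New EstRTT = 87.5 + 15 = 102.5 ms -> 102.50 ms (2 dp)

102.50


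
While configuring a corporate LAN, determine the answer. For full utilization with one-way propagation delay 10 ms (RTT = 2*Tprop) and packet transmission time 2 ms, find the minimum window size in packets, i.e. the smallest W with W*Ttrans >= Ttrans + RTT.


Given: Ttrans = 2 ms, RTT = 20 ms (= 2 * Tprop, Tprop = 10 ms)
Time until first ACK returns = Ttrans + RTT = 2 + 20 = 22 ms
Need W * Ttrans >= Ttrans + RTT  ->  W >= (Ttrans + RTT) / Ttrans
(Ttrans + RTT) / Ttrans = 22 / 2 = 11
W_min = ceil(11) = 11

11


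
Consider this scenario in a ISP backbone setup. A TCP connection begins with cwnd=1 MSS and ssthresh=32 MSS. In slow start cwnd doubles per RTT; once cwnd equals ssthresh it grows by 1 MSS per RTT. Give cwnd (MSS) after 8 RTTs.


RTT 0: cwnd = 1 MSS (initial)
RTT 1: cwnd = 2 MSS (slow start, doubled)
RTT 2: cwnd = 4 MSS (slow start, doubled)
RTT 3: cwnd = 8 MSS (slow start, doubled)
RTT 4: cwnd = 16 MSS (slow start, doubled)
RTT 5: cwnd = 32 MSS (slow start, doubled)
RTT 6: cwnd = 33 MSS (congestion avoidance, +1)
RTT 7: cwnd = 34 MSS (congestion avoidance, +1)
RTT 8: cwnd = 35 MSS (congestion avoidance, +1)

35


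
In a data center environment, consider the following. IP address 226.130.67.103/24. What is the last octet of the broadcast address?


Given: IP = 226.130.67.103, prefix = /24
Host bits = 32 - 24 = 8
Network last octet = 103 AND mask = 0
Host part size = 2^8 - 1 = 255
Broadcast last octet = 0 OR 255 = 255

255


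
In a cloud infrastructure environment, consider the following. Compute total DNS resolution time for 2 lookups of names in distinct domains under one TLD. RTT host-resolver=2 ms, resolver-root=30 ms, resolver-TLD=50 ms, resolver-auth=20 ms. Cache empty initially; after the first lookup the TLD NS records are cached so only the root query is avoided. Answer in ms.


Lookup 1 (cold cache): local + root + TLD + auth = 2 + 30 + 50 + 20 = 102 ms
Lookups 2..2 (TLD NS cached -> skip root; new domain -> still ask TLD and auth): local + TLD + auth = 2 + 50 + 20 = 72 ms each
Remaining 1 lookups: 1 * 72 = 72 ms
Total = 102 + 72 = 174 ms

174


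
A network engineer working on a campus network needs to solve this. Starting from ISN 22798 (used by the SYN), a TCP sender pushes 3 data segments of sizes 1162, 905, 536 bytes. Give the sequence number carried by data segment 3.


The SYN occupies sequence number ISN = 22798, so the first data byte is ISN + 1 = 22799.
SEQ of data segment i = (ISN + 1) + sum of payload sizes of segments 1..i-1.
Segment 1: SEQ = 22799, payload = 1162 bytes
Segment 2: SEQ = 23961, payload = 905 bytes
Segment 3: SEQ = 24866, payload = 536 bytes
SEQ of segment 3 = 22799 + 1162 + 905 = 24866

24866


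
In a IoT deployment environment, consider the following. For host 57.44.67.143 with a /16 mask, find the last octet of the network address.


Given: IP = 57.44.67.143, prefix = /16
Subnet mask = 255.255.0.0
Last octet of IP: 143
Last octet of mask: 0
Network last octet = 143 AND 0 = 0

0


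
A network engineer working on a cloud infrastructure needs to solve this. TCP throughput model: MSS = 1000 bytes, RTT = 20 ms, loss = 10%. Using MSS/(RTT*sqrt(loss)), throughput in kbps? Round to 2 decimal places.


Given: MSS = 1000 bytes, RTT = 20 ms, loss = 10%
RTT in seconds = 20 / 1000 = 0.02
Loss rate = 10% = 0.1
sqrt(loss) = sqrt(0.1) = 0.316227766017
Throughput (bytes/s) = 1000 / (0.02 * 0.316227766017) = 158113.8830
Throughput (kbps) = 158113.8830 * 8 / 1000 = 1264.911064 -> 1264.91 kbps (2 dp)

1264.91


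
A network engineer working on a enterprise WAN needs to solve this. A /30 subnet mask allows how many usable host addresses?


Given: subnet mask /30
Host bits = 32 - 30 = 2
Total addresses = 2^2 = 4
Usable hosts = 4 - 2 (network + broadcast) = 2

2


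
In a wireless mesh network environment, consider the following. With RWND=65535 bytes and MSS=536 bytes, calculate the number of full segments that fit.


Given: RWND = 65535 bytes, MSS = 536 bytes
Full segments = floor(RWND / MSS)
Full segments = floor(65535 / 536)
Full segments = floor(122.2668) = 122

122


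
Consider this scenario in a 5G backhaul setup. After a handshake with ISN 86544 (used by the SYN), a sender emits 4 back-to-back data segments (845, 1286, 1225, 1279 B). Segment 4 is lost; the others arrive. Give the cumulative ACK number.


SYN uses sequence number 86544; first data byte = ISN + 1 = 86545.
Segment 1: SEQ = 86545, len = 845 B, covers [86545, 87389]
Segment 2: SEQ = 87390, len = 1286 B, covers [87390, 88675]
Segment 3: SEQ = 88676, len = 1225 B, covers [88676, 89900]
Segment 4: SEQ = 89901, len = 1279 B, covers [89901, 91179] [LOST]
In-order data received: bytes [86545, 89900] (segments 1..3).
Segment 4 missing -> gap begins at byte 89901.
Cumulative ACK = next expected in-order byte = 86545 + 845 + 1286 + 1225 = 89901

89901


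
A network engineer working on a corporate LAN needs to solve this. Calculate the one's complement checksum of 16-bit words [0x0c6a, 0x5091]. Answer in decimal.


Given words: [0x0c6a, 0x5091]
Step 1: Sum all words
Raw sum = 3178 + 20625 = 23803
One's complement = ~23803 & 0xFFFF = 41732

41732


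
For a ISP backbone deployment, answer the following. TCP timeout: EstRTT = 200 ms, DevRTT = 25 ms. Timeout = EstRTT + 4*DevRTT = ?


Given: EstRTT = 200 ms, DevRTT = 25 ms
Timeout = EstRTT + 4 * DevRTT
4 * DevRTT = 4 * 25 = 100
Timeout = 200 + 100 = 300 ms

300


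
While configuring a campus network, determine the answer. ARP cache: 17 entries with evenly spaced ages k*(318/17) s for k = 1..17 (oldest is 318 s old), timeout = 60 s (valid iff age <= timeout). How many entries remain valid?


Ages are k * 318/17 s for k = 1..17 (spacing = 18.7059 s).
Entry k is valid iff k * 318/17 <= 60 iff k <= 17 * 60 / 318 = 3.2075
n_valid = floor(3.2075) = 3
(n_stale = 17 - 3 = 14)

3


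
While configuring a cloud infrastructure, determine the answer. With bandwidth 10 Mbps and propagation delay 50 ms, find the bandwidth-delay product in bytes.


Given: bandwidth = 10 Mbps, delay = 50 ms
BDP in bits = 10 * 10^6 * 50 / 1000
BDP in bits = 500000
BDP in bytes = 500000 / 8 = 62500

62500


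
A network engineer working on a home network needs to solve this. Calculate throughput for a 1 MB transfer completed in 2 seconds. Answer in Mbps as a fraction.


Given: file = 1 MB, time = 2 s
File in Mb = 1 * 8 = 8 Mb
Throughput = 8 / 2 Mbps
Throughput = 4 Mbps

4


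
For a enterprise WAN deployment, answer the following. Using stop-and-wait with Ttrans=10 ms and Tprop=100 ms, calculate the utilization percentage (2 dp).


Given: Ttrans = 10 ms, Tprop = 100 ms
RTT = 2 * Tprop = 2 * 100 = 200 ms
U = Ttrans / (Ttrans + RTT)
U = 10 / (10 + 200)
U = 10 / 210 = 0.047619
U% = 4.76%

4.76


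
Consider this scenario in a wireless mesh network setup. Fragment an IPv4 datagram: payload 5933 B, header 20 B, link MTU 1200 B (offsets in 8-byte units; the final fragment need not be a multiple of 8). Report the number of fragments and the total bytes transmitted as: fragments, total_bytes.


Max data per non-final fragment = floor((MTU - header)/8)*8 = floor((1200 - 20)/8)*8 = floor(1180/8)*8 = 1176 B
Final fragment needs no 8-byte alignment: it can carry up to MTU - header = 1180 B
Non-final fragments needed = ceil((payload - 1180) / 1176) = ceil(4753/1176) = ceil(4.0417) = 5
Number of fragments = 5 + 1 = 6
Fragment sizes (data): 5 * 1176 B + 53 B (last, 53 <= 1180 OK)
Total bytes sent = payload + n_frags * header = 5933 + 6*20 = 5933 + 120 = 6053 B

6, 6053


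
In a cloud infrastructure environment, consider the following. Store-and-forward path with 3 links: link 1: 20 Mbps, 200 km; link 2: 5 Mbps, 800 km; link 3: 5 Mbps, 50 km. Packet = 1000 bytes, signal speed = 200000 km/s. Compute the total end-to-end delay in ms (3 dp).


Packet = 1000 bytes = 8000 bits. Store-and-forward: sum (t_trans + t_prop) per link.
Link 1: t_trans = 8000/(20*10^6) s = 0.4000 ms; t_prop = 200/200000 s = 1.0000 ms; subtotal = 1.4000 ms
Link 2: t_trans = 8000/(5*10^6) s = 1.6000 ms; t_prop = 800/200000 s = 4.0000 ms; subtotal = 5.6000 ms
Link 3: t_trans = 8000/(5*10^6) s = 1.6000 ms; t_prop = 50/200000 s = 0.2500 ms; subtotal = 1.8500 ms
End-to-end = 1.4000 + 5.6000 + 1.8500 = 8.8500 ms -> 8.850 ms (3 dp)

8.850


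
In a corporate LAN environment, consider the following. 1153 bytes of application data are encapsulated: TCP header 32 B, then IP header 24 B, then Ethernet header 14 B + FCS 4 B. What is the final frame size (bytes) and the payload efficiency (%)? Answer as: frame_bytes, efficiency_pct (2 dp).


TCP segment = 1153 + 32 = 1185 B
IP packet = 1185 + 24 = 1209 B
Ethernet frame = 1209 + 14 + 4 = 1227 B
Efficiency = app / frame = 1153 / 1227 = 0.939690 = 93.9690% -> 93.97% (2 dp)

1227, 93.97


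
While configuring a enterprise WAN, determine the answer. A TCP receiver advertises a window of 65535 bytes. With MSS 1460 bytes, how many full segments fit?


Given: RWND = 65535 bytes, MSS = 1460 bytes
Full segments = floor(RWND / MSS)
Full segments = floor(65535 / 1460)
Full segments = floor(44.887) = 44

44


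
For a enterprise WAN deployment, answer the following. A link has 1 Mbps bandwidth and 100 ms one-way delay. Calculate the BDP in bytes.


Given: bandwidth = 1 Mbps, delay = 100 ms
BDP in bits = 1 * 10^6 * 100 / 1000
BDP in bits = 100000
BDP in bytes = 100000 / 8 = 12500

12500


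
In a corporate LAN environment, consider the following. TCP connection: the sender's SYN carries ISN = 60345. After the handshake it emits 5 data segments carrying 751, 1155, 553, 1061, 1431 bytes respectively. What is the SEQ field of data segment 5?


The SYN occupies sequence number ISN = 60345, so the first data byte is ISN + 1 = 60346.
SEQ of data segment i = (ISN + 1) + sum of payload sizes of segments 1..i-1.
Segment 1: SEQ = 60346, payload = 751 bytes
Segment 2: SEQ = 61097, payload = 1155 bytes
Segment 3: SEQ = 62252, payload = 553 bytes
Segment 4: SEQ = 62805, payload = 1061 bytes
Segment 5: SEQ = 63866, payload = 1431 bytes
SEQ of segment 5 = 60346 + 751 + 1155 + 553 + 1061 = 63866

63866


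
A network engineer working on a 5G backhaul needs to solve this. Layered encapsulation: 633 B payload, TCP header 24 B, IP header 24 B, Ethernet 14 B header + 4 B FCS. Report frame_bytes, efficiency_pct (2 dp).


TCP segment = 633 + 24 = 657 B
IP packet = 657 + 24 = 681 B
Ethernet frame = 681 + 14 + 4 = 699 B
Efficiency = app / frame = 633 / 699 = 0.905579 = 90.5579% -> 90.56% (2 dp)

699, 90.56


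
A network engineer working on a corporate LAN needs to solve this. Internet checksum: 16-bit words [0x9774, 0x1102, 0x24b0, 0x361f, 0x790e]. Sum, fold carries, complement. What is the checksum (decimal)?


Given words: [0x9774, 0x1102, 0x24b0, 0x361f, 0x790e]
Step 1: Sum all words
Raw sum = 38772 + 4354 + 9392 + 13855 + 30990 = 97363
Step 2: Fold carry: (31827 + 1) = 31828
One's complement = ~31828 & 0xFFFF = 33707

33707


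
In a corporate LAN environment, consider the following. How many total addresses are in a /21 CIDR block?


Given: CIDR prefix /21
Host bits = 32 - 21 = 11
Total addresses = 2^11 = 2048

2048


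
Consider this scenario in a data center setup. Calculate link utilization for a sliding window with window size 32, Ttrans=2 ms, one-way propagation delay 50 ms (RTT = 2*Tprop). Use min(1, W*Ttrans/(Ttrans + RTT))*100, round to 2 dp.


Given: W = 32, Ttrans = 2 ms, RTT = 100 ms (= 2 * Tprop, Tprop = 50 ms)
Cycle time = Ttrans + RTT = 2 + 100 = 102 ms (first packet sent until its ACK returns)
W * Ttrans = 32 * 2 = 64 ms of sending per cycle
W * Ttrans / (Ttrans + RTT) = 64 / 102 = 0.627451
U = min(1, 0.627451) = 0.627451
U% = 62.75%

62.75


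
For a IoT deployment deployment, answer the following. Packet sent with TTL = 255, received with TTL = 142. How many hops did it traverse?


Given: initial TTL = 255, received TTL = 142
Hops = initial TTL - received TTL
Hops = 255 - 142 = 113

113


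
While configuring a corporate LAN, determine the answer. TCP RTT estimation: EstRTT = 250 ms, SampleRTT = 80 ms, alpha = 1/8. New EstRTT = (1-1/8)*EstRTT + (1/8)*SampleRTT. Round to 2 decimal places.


Given: EstRTT = 250 ms, SampleRTT = 80 ms, alpha = 1/8
New EstRTT = (1 - alpha) * EstRTT + alpha * SampleRTT
(7/8) * 250 = 218.75
(1/8) * 80 = 10
New EstRTT = 218.75 + 10 = 228.75 ms -> 228.75 ms (2 dp)

228.75


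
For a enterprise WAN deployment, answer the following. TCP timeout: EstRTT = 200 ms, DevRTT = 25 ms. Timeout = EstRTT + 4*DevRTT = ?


Given: EstRTT = 200 ms, DevRTT = 25 ms
Timeout = EstRTT + 4 * DevRTT
4 * DevRTT = 4 * 25 = 100
Timeout = 200 + 100 = 300 ms

300
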